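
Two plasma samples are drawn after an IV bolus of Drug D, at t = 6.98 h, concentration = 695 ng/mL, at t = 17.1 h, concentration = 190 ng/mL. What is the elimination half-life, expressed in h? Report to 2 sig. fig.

5.4 h

k = ln(C₁/C₂) / (t₂ − t₁) = ln(695/190) / (17.1 − 6.98)
  = 1.297 / 10.12 = 0.1282 h⁻¹
t½ = ln2 / k = 0.693147 / 0.1282 = 5.407 h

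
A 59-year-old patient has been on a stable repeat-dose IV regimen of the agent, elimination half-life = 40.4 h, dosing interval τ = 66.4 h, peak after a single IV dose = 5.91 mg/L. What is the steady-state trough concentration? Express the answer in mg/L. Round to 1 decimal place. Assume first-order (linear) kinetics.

k = ln2 / t½ = 0.693147 / 40.4 = 0.01716 h⁻¹
e^(−kτ) = e^(−0.01716 × 66.4) = 0.3200
Accumulation ratio R = 1 / (1 − e^(−kτ)) = 1 / (1 − 0.3200) = 1.471
Steady-state trough = C₀ × R × e^(−kτ) = 5.91 × 1.471 × 0.3200 = 2.782 mg/L

2.8 mg/L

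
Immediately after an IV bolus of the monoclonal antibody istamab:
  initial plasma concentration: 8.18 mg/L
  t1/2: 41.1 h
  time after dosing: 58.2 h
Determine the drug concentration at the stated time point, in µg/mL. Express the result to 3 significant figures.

3.07 µg/mL

k = ln2 / t½ = 0.693147 / 41.1 = 0.01686 h⁻¹
C = C₀ · e^(−k·t) = 8.180 × e^(−0.01686 × 58.2)
  = 8.180 × 0.3748 = 3.066 mg/L
(3.066 mg/L = 3.066 µg/mL)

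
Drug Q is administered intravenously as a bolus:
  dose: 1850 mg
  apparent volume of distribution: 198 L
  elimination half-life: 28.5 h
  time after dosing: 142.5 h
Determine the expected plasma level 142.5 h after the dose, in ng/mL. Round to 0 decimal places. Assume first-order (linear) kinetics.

C₀ = Dose / Vd = 1850 / 198 = 9.343 mg/L
k = ln2 / t½ = 0.693147 / 28.5 = 0.02432 h⁻¹
t / t½ = 142.5 / 28.5 = 5 half-lives
C = C₀ × (1/2)^5 = 9.343 × 0.03125 = 0.2920 mg/L
Convert: 0.2920 mg/L × 1000 = 292.0 ng/mL

292 ng/mL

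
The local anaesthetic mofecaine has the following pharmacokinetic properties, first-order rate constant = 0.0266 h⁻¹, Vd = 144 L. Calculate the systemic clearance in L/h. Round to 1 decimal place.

3.8 L/h

CL = k × Vd = 0.0266 × 144 = 3.830 L/h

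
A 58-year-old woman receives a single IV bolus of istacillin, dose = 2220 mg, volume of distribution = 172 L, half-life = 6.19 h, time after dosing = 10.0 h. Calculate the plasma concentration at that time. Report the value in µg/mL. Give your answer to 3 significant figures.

C₀ = Dose / Vd = 2220 / 172 = 12.91 mg/L
k = ln2 / t½ = 0.693147 / 6.19 = 0.1120 h⁻¹
C = C₀ · e^(−k·t) = 12.91 × e^(−0.1120 × 10.0)
  = 12.91 × 0.3263 = 4.213 mg/L
(4.213 mg/L = 4.213 µg/mL)

4.21 µg/mL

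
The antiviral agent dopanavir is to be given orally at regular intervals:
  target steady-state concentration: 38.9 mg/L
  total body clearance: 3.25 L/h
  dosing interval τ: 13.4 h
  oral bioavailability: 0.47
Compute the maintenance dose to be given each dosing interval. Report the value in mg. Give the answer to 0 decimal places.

At steady state, F × (Dose/τ) = Css × CL.
Dose = Css × CL × τ / F = 38.9 × 3.250 × 13.4 / 0.47 = 3604 mg

3604 mg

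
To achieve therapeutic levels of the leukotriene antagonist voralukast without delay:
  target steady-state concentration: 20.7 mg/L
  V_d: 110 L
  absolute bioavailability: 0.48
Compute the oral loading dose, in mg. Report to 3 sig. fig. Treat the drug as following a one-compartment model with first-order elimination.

LD = Css × Vd / F = 20.7 × 110 / 0.48 = 4744 mg

4740 mg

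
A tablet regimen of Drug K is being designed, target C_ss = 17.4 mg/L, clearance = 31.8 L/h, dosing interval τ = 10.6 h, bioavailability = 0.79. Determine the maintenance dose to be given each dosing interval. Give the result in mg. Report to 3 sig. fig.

7420 mg

At steady state, F × (Dose/τ) = Css × CL.
Dose = Css × CL × τ / F = 17.4 × 31.80 × 10.6 / 0.79 = 7424 mg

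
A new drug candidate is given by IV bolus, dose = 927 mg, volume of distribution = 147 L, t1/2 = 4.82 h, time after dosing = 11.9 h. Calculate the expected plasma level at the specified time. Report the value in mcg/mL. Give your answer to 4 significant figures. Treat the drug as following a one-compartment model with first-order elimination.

C₀ = Dose / Vd = 927.0 / 147 = 6.306 mg/L
k = ln2 / t½ = 0.693147 / 4.82 = 0.1438 h⁻¹
C = C₀ · e^(−k·t) = 6.306 × e^(−0.1438 × 11.9)
  = 6.306 × 0.1806 = 1.139 mg/L
(1.139 mg/L = 1.139 mcg/mL)

1.139 mcg/mL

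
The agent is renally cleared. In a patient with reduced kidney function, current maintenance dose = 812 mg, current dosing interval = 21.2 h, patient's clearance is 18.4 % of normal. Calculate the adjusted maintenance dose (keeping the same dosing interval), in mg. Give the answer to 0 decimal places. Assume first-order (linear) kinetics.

To keep the same average steady-state level, dosing rate must scale with clearance.
CL ratio = 18.4 / 100 = 0.1840
New dose (same interval) = 812 × 0.1840 = 149.4 mg

149 mg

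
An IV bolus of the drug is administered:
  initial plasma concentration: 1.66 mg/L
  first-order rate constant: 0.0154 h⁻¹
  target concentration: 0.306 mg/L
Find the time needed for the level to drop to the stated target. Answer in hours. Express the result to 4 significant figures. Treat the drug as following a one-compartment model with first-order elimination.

109.8 h

t = ln(C₀ / C) / k = ln(1.660 / 0.306) / 0.01540
  = ln(5.425) / 0.01540 = 1.691 / 0.01540 = 109.8 h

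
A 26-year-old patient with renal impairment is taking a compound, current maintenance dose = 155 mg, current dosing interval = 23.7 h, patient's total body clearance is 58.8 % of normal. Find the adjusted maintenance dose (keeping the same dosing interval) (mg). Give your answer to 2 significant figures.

To keep the same average steady-state level, dosing rate must scale with clearance.
CL ratio = 58.8 / 100 = 0.5880
New dose (same interval) = 155 × 0.5880 = 91.14 mg

91 mg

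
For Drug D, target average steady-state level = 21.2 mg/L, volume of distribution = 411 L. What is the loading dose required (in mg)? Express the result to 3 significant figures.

LD = Css × Vd = 21.2 × 411 = 8713 mg

8710 mg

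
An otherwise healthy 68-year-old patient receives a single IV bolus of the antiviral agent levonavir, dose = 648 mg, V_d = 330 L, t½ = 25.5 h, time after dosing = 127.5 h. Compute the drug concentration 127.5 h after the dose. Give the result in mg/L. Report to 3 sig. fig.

0.0614 mg/L

C₀ = Dose / Vd = 648.0 / 330 = 1.964 mg/L
k = ln2 / t½ = 0.693147 / 25.5 = 0.02718 h⁻¹
t / t½ = 127.5 / 25.5 = 5 half-lives
C = C₀ × (1/2)^5 = 1.964 × 0.03125 = 0.06138 mg/L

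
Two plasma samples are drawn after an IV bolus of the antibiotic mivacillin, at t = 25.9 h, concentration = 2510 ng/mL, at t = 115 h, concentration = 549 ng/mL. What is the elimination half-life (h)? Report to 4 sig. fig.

k = ln(C₁/C₂) / (t₂ − t₁) = ln(2510/549) / (115 − 25.9)
  = 1.520 / 89.10 = 0.01706 h⁻¹
t½ = ln2 / k = 0.693147 / 0.01706 = 40.63 h

40.63 h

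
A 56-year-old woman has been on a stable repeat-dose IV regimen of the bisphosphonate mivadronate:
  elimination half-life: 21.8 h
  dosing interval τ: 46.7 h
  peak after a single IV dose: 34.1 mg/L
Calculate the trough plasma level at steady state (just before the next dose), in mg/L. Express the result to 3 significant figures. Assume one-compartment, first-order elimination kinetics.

9.99 mg/L

k = ln2 / t½ = 0.693147 / 21.8 = 0.03180 h⁻¹
e^(−kτ) = e^(−0.03180 × 46.7) = 0.2265
Accumulation ratio R = 1 / (1 − e^(−kτ)) = 1 / (1 − 0.2265) = 1.293
Steady-state trough = C₀ × R × e^(−kτ) = 34.1 × 1.293 × 0.2265 = 9.987 mg/L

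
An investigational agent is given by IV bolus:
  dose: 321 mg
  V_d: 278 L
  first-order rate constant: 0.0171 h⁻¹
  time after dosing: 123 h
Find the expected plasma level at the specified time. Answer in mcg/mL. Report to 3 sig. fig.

0.141 mcg/mL

C₀ = Dose / Vd = 321.0 / 278 = 1.155 mg/L
C = C₀ · e^(−k·t) = 1.155 × e^(−0.01710 × 123)
  = 1.155 × 0.1221 = 0.1410 mg/L
(0.1410 mg/L = 0.1410 mcg/mL)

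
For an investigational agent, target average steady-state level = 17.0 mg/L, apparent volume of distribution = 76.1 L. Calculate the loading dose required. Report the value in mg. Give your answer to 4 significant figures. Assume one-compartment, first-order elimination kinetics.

1294 mg

LD = Css × Vd = 17.0 × 76.1 = 1294 mg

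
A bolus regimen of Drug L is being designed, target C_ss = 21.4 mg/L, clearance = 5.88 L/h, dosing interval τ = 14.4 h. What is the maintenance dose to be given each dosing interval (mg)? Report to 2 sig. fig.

At steady state, Dose/τ = Css × CL.
Dose = Css × CL × τ = 21.4 × 5.880 × 14.4 = 1812 mg

1800 mg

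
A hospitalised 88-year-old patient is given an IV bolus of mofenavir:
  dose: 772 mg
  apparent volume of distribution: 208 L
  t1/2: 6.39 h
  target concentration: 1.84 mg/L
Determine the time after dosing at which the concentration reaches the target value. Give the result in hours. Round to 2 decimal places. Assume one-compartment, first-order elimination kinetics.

6.47 h

C₀ = Dose / Vd = 772.0 / 208 = 3.712 mg/L
k = ln2 / t½ = 0.693147 / 6.39 = 0.1085 h⁻¹
t = ln(C₀ / C) / k = ln(3.712 / 1.84) / 0.1085
  = ln(2.017) / 0.1085 = 0.7016 / 0.1085 = 6.466 h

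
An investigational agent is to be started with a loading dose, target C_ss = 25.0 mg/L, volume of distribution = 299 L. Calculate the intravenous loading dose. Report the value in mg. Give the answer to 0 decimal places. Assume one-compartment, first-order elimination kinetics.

7475 mg

LD = Css × Vd = 25.0 × 299 = 7475 mg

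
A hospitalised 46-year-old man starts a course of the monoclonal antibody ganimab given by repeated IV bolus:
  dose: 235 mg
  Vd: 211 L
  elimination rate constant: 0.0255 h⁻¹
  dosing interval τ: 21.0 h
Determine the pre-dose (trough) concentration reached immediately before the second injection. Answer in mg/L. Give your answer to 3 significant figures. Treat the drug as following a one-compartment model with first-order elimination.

0.652 mg/L

C₀ per dose = Dose / Vd = 235 / 211 = 1.114 mg/L
Fraction remaining after one interval: r = e^(−kτ) = e^(−0.02550 × 21.0) = 0.5854
Before dose 2, 1 dose has been given (aged 1τ).
C_trough = C₀ × r = 1.114 × 0.5854 = 0.6521 mg/L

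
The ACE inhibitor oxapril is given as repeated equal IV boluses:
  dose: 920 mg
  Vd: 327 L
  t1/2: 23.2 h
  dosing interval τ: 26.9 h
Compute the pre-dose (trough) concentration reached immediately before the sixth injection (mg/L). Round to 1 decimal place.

2.2 mg/L

C₀ per dose = Dose / Vd = 920 / 327 = 2.813 mg/L
k = ln2 / t½ = 0.693147 / 23.2 = 0.02988 h⁻¹
Fraction remaining after one interval: r = e^(−kτ) = e^(−0.02988 × 26.9) = 0.4476
Before dose 6, 5 doses have been given (aged 1τ, 2τ, 3τ, 4τ, 5τ).
C_trough = C₀ × (r + r² + … + r^5) = C₀ × r(1−r^5)/(1−r)
        = 2.813 × 0.4476 × (1 − 0.01797) / (1 − 0.4476) = 2.238 mg/L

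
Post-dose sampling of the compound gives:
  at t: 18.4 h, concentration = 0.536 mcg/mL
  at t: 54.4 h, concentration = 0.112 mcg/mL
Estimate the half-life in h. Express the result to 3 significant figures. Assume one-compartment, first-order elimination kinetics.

15.9 h

k = ln(C₁/C₂) / (t₂ − t₁) = ln(0.536/0.112) / (54.4 − 18.4)
  = 1.566 / 36.00 = 0.04350 h⁻¹
t½ = ln2 / k = 0.693147 / 0.04350 = 15.93 h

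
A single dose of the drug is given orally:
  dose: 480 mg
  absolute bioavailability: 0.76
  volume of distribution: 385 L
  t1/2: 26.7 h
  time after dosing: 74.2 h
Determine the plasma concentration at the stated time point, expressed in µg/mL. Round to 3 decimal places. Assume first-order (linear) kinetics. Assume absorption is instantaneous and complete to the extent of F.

0.138 µg/mL

Amount reaching circulation = F × Dose = 0.76 × 480.0 = 364.8 mg
C₀ = F·Dose / Vd = 364.8 / 385 = 0.9475 mg/L
k = ln2 / t½ = 0.693147 / 26.7 = 0.02596 h⁻¹
C = C₀ · e^(−k·t) = 0.9475 × e^(−0.02596 × 74.2)
  = 0.9475 × 0.1457 = 0.1381 mg/L
(0.1381 mg/L = 0.1381 µg/mL)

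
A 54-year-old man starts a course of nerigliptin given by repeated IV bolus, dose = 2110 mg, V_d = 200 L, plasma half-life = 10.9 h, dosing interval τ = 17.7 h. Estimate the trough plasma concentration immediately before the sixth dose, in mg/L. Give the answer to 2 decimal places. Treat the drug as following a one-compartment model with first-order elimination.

C₀ per dose = Dose / Vd = 2110 / 200 = 10.55 mg/L
k = ln2 / t½ = 0.693147 / 10.9 = 0.06359 h⁻¹
Fraction remaining after one interval: r = e^(−kτ) = e^(−0.06359 × 17.7) = 0.3245
Before dose 6, 5 doses have been given (aged 1τ, 2τ, 3τ, 4τ, 5τ).
C_trough = C₀ × (r + r² + … + r^5) = C₀ × r(1−r^5)/(1−r)
        = 10.55 × 0.3245 × (1 − 0.003598) / (1 − 0.3245) = 5.050 mg/L

5.05 mg/L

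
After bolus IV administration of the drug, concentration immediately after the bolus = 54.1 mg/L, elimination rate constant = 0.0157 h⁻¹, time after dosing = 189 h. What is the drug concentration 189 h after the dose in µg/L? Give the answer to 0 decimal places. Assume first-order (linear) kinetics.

2783 µg/L

C = C₀ · e^(−k·t) = 54.10 × e^(−0.01570 × 189)
  = 54.10 × 0.05144 = 2.783 mg/L
Convert: 2.783 mg/L × 1000 = 2783 µg/L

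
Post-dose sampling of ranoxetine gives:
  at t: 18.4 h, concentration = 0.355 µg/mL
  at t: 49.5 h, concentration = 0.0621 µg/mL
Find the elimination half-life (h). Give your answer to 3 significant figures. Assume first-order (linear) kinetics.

12.4 h

k = ln(C₁/C₂) / (t₂ − t₁) = ln(0.355/0.0621) / (49.5 − 18.4)
  = 1.743 / 31.10 = 0.05605 h⁻¹
t½ = ln2 / k = 0.693147 / 0.05605 = 12.37 h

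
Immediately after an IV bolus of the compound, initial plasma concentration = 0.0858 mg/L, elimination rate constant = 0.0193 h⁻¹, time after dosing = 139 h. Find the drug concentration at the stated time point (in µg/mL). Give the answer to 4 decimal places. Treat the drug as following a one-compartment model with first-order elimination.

0.0059 µg/mL

C = C₀ · e^(−k·t) = 0.08580 × e^(−0.01930 × 139)
  = 0.08580 × 0.06838 = 0.005867 mg/L
(0.005867 mg/L = 0.005867 µg/mL)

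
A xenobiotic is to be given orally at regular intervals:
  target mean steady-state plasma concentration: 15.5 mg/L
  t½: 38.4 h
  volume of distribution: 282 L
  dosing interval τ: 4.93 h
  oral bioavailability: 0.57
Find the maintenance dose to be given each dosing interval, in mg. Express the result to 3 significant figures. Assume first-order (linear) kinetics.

682 mg

k = ln2 / t½ = 0.693147 / 38.4 = 0.01805 h⁻¹
CL = k × Vd = 0.01805 × 282 = 5.090 L/h
At steady state, F × (Dose/τ) = Css × CL.
Dose = Css × CL × τ / F = 15.5 × 5.090 × 4.93 / 0.57 = 682.4 mg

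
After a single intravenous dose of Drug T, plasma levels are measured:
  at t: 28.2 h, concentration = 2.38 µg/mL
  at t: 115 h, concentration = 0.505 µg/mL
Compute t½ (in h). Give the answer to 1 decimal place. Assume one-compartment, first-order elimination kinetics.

k = ln(C₁/C₂) / (t₂ − t₁) = ln(2.38/0.505) / (115 − 28.2)
  = 1.550 / 86.80 = 0.01786 h⁻¹
t½ = ln2 / k = 0.693147 / 0.01786 = 38.81 h

38.8 h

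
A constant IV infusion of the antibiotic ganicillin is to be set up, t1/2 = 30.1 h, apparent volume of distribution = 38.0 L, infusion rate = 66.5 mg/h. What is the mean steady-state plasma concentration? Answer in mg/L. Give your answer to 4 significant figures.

75.99 mg/L

k = ln2 / t½ = 0.693147 / 30.1 = 0.02303 h⁻¹
CL = k × Vd = 0.02303 × 38.0 = 0.8751 L/h
At steady state Css = R₀ / CL = 66.5 / 0.8751 = 75.99 mg/L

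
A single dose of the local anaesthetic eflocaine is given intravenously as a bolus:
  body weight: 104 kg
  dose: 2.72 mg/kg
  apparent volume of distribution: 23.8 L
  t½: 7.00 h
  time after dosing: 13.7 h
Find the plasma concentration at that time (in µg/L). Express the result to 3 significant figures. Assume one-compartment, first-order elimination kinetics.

3060 µg/L

Total dose = 2.72 × 104 = 282.9 mg
C₀ = Dose / Vd = 282.9 / 23.8 = 11.89 mg/L
k = ln2 / t½ = 0.693147 / 7.00 = 0.09902 h⁻¹
C = C₀ · e^(−k·t) = 11.89 × e^(−0.09902 × 13.7)
  = 11.89 × 0.2575 = 3.062 mg/L
Convert: 3.062 mg/L × 1000 = 3062 µg/L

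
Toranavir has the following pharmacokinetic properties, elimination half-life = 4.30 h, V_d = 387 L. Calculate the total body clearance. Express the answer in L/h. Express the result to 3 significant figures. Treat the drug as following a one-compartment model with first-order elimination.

k = ln2 / t½ = 0.693147 / 4.30 = 0.1612 h⁻¹
CL = k × Vd = 0.1612 × 387 = 62.38 L/h

62.4 L/h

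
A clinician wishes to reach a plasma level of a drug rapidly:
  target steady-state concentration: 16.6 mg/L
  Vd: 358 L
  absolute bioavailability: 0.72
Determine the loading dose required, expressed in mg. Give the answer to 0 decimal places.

LD = Css × Vd / F = 16.6 × 358 / 0.72 = 8254 mg

8254 mg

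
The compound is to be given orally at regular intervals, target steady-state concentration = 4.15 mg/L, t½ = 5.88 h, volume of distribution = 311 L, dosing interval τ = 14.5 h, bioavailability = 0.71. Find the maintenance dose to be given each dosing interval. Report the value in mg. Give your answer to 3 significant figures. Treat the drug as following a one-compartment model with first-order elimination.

k = ln2 / t½ = 0.693147 / 5.88 = 0.1179 h⁻¹
CL = k × Vd = 0.1179 × 311 = 36.67 L/h
At steady state, F × (Dose/τ) = Css × CL.
Dose = Css × CL × τ / F = 4.15 × 36.67 × 14.5 / 0.71 = 3108 mg

3110 mg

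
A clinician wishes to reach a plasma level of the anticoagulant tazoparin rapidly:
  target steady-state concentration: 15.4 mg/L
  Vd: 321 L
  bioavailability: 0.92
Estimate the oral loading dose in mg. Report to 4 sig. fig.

LD = Css × Vd / F = 15.4 × 321 / 0.92 = 5373 mg

5373 mg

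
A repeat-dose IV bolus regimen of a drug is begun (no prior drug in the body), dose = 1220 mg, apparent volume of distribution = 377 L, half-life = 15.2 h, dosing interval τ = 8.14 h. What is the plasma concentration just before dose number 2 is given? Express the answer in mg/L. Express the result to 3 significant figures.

C₀ per dose = Dose / Vd = 1220 / 377 = 3.236 mg/L
k = ln2 / t½ = 0.693147 / 15.2 = 0.04560 h⁻¹
Fraction remaining after one interval: r = e^(−kτ) = e^(−0.04560 × 8.14) = 0.6899
Before dose 2, 1 dose has been given (aged 1τ).
C_trough = C₀ × r = 3.236 × 0.6899 = 2.233 mg/L

2.23 mg/L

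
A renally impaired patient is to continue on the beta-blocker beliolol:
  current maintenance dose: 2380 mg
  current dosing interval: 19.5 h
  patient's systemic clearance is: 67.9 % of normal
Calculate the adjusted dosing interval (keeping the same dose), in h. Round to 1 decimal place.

To keep the same average steady-state level, dosing rate must scale with clearance.
CL ratio = 67.9 / 100 = 0.6790
New interval (same dose) = 19.5 / 0.6790 = 28.72 h

28.7 h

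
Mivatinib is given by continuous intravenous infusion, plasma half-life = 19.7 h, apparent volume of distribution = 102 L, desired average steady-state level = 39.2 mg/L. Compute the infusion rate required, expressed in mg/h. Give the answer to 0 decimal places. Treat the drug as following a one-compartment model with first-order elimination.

141 mg/h

k = ln2 / t½ = 0.693147 / 19.7 = 0.03519 h⁻¹
CL = k × Vd = 0.03519 × 102 = 3.589 L/h
At steady state, infusion rate R₀ = Css × CL = 39.2 × 3.589 = 140.7 mg/h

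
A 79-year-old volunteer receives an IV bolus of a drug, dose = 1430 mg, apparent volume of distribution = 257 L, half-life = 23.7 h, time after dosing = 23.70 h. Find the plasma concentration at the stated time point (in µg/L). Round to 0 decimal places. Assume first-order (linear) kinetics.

2782 µg/L

C₀ = Dose / Vd = 1430 / 257 = 5.564 mg/L
k = ln2 / t½ = 0.693147 / 23.7 = 0.02925 h⁻¹
t / t½ = 23.70 / 23.7 = 1 half-lives
C = C₀ × (1/2)^1 = 5.564 × 0.5000 = 2.782 mg/L
Convert: 2.782 mg/L × 1000 = 2782 µg/L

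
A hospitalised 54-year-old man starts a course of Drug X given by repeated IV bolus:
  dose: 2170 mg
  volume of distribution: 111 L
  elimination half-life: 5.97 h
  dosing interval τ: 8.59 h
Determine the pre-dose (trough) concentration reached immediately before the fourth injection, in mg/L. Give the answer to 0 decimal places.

11 mg/L

C₀ per dose = Dose / Vd = 2170 / 111 = 19.55 mg/L
k = ln2 / t½ = 0.693147 / 5.97 = 0.1161 h⁻¹
Fraction remaining after one interval: r = e^(−kτ) = e^(−0.1161 × 8.59) = 0.3689
Before dose 4, 3 doses have been given (aged 1τ, 2τ, 3τ).
C_trough = C₀ × (r + r² + … + r^3) = C₀ × r(1−r^3)/(1−r)
        = 19.55 × 0.3689 × (1 − 0.05020) / (1 − 0.3689) = 10.85 mg/L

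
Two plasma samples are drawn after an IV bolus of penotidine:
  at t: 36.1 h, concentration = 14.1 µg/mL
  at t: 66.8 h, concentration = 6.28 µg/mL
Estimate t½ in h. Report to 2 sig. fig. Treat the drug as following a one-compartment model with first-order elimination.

26 h

k = ln(C₁/C₂) / (t₂ − t₁) = ln(14.1/6.28) / (66.8 − 36.1)
  = 0.8088 / 30.70 = 0.02635 h⁻¹
t½ = ln2 / k = 0.693147 / 0.02635 = 26.31 h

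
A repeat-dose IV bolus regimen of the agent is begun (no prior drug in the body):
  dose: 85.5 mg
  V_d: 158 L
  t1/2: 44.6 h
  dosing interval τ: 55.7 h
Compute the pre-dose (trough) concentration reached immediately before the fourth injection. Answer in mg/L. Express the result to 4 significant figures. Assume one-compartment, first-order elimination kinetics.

C₀ per dose = Dose / Vd = 85.5 / 158 = 0.5411 mg/L
k = ln2 / t½ = 0.693147 / 44.6 = 0.01554 h⁻¹
Fraction remaining after one interval: r = e^(−kτ) = e^(−0.01554 × 55.7) = 0.4208
Before dose 4, 3 doses have been given (aged 1τ, 2τ, 3τ).
C_trough = C₀ × (r + r² + … + r^3) = C₀ × r(1−r^3)/(1−r)
        = 0.5411 × 0.4208 × (1 − 0.07451) / (1 − 0.4208) = 0.3638 mg/L

0.3638 mg/L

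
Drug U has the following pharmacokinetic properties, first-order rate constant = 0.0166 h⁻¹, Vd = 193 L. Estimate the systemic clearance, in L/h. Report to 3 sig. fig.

CL = k × Vd = 0.0166 × 193 = 3.204 L/h

3.20 L/h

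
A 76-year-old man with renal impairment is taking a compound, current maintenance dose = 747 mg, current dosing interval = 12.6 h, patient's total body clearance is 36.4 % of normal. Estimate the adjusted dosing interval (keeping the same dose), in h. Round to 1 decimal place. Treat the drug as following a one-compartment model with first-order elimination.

To keep the same average steady-state level, dosing rate must scale with clearance.
CL ratio = 36.4 / 100 = 0.3640
New interval (same dose) = 12.6 / 0.3640 = 34.62 h

34.6 h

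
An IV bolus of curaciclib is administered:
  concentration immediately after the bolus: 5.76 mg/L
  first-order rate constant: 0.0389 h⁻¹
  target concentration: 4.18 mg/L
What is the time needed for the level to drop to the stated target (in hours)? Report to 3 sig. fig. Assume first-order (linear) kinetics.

8.24 h

t = ln(C₀ / C) / k = ln(5.760 / 4.18) / 0.03890
  = ln(1.378) / 0.03890 = 0.3206 / 0.03890 = 8.242 h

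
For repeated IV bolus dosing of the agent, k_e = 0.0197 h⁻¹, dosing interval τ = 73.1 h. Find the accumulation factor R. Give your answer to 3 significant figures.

1.31

e^(−kτ) = e^(−0.01970 × 73.1) = 0.2369
Accumulation ratio R = 1 / (1 − e^(−kτ)) = 1 / (1 − 0.2369) = 1.310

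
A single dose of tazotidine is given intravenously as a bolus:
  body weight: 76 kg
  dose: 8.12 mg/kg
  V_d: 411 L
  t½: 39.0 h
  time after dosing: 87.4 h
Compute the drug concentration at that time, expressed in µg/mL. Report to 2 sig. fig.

0.32 µg/mL

Total dose = 8.12 × 76 = 617.1 mg
C₀ = Dose / Vd = 617.1 / 411 = 1.501 mg/L
k = ln2 / t½ = 0.693147 / 39.0 = 0.01777 h⁻¹
C = C₀ · e^(−k·t) = 1.501 × e^(−0.01777 × 87.4)
  = 1.501 × 0.2116 = 0.3176 mg/L
(0.3176 mg/L = 0.3176 µg/mL)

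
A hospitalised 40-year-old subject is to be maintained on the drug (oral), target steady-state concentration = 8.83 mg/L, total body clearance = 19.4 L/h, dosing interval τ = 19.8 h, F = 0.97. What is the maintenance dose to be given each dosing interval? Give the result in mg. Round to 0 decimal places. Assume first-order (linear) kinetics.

3497 mg

At steady state, F × (Dose/τ) = Css × CL.
Dose = Css × CL × τ / F = 8.83 × 19.40 × 19.8 / 0.97 = 3497 mg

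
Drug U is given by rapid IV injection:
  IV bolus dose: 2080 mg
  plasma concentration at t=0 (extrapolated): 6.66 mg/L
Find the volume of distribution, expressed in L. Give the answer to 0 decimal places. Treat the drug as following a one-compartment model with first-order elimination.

312 L

Vd = Dose / C₀ = 2080 / 6.66 = 312.3 L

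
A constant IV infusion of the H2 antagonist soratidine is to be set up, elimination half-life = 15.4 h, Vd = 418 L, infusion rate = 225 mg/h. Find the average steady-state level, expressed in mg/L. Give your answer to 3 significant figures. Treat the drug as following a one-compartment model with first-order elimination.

k = ln2 / t½ = 0.693147 / 15.4 = 0.04501 h⁻¹
CL = k × Vd = 0.04501 × 418 = 18.81 L/h
At steady state Css = R₀ / CL = 225 / 18.81 = 11.96 mg/L

12.0 mg/L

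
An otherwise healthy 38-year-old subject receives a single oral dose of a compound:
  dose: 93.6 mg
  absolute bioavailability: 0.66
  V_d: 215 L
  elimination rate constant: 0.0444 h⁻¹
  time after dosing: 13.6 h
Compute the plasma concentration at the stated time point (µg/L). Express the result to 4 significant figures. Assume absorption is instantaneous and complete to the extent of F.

157.1 µg/L

Amount reaching circulation = F × Dose = 0.66 × 93.60 = 61.78 mg
C₀ = F·Dose / Vd = 61.78 / 215 = 0.2873 mg/L
C = C₀ · e^(−k·t) = 0.2873 × e^(−0.04440 × 13.6)
  = 0.2873 × 0.5467 = 0.1571 mg/L
Convert: 0.1571 mg/L × 1000 = 157.1 µg/L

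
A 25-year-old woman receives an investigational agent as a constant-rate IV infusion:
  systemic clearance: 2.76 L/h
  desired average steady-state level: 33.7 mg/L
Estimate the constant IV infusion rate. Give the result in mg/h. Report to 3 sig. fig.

93.0 mg/h

At steady state, infusion rate R₀ = Css × CL = 33.7 × 2.760 = 93.01 mg/h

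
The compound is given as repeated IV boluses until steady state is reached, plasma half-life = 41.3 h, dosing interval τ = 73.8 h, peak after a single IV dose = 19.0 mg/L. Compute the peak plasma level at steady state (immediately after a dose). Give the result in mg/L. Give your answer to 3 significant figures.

k = ln2 / t½ = 0.693147 / 41.3 = 0.01678 h⁻¹
e^(−kτ) = e^(−0.01678 × 73.8) = 0.2899
Accumulation ratio R = 1 / (1 − e^(−kτ)) = 1 / (1 − 0.2899) = 1.408
Steady-state peak = C₀ × R = 19.0 × 1.408 = 26.75 mg/L

26.8 mg/L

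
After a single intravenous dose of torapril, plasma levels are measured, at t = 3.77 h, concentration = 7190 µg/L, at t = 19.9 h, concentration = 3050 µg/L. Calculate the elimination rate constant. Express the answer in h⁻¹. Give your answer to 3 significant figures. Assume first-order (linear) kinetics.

k = ln(C₁/C₂) / (t₂ − t₁) = ln(7190/3050) / (19.9 − 3.77)
  = 0.8575 / 16.13 = 0.05316 h⁻¹

0.0532 h⁻¹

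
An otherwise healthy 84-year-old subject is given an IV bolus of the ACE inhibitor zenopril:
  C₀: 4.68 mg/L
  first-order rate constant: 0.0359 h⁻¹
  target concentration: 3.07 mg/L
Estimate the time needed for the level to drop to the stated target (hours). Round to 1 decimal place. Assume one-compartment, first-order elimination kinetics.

11.7 h

t = ln(C₀ / C) / k = ln(4.680 / 3.07) / 0.03590
  = ln(1.524) / 0.03590 = 0.4213 / 0.03590 = 11.74 h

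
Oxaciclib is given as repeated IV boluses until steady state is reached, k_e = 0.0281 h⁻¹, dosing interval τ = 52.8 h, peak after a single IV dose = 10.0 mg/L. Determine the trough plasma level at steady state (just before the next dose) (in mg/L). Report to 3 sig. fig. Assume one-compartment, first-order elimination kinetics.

e^(−kτ) = e^(−0.02810 × 52.8) = 0.2268
Accumulation ratio R = 1 / (1 − e^(−kτ)) = 1 / (1 − 0.2268) = 1.293
Steady-state trough = C₀ × R × e^(−kτ) = 10.0 × 1.293 × 0.2268 = 2.933 mg/L

2.93 mg/L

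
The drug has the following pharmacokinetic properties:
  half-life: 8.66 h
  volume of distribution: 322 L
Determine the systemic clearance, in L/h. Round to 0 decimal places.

k = ln2 / t½ = 0.693147 / 8.66 = 0.08004 h⁻¹
CL = k × Vd = 0.08004 × 322 = 25.77 L/h

26 L/h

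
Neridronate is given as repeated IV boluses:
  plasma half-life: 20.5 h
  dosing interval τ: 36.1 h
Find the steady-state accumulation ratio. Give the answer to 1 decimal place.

1.4

k = ln2 / t½ = 0.693147 / 20.5 = 0.03381 h⁻¹
e^(−kτ) = e^(−0.03381 × 36.1) = 0.2951
Accumulation ratio R = 1 / (1 − e^(−kτ)) = 1 / (1 − 0.2951) = 1.419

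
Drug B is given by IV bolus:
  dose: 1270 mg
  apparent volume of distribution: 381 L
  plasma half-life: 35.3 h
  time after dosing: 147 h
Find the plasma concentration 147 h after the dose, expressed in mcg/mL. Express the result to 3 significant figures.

C₀ = Dose / Vd = 1270 / 381 = 3.333 mg/L
k = ln2 / t½ = 0.693147 / 35.3 = 0.01964 h⁻¹
C = C₀ · e^(−k·t) = 3.333 × e^(−0.01964 × 147)
  = 3.333 × 0.05574 = 0.1858 mg/L
(0.1858 mg/L = 0.1858 mcg/mL)

0.186 mcg/mL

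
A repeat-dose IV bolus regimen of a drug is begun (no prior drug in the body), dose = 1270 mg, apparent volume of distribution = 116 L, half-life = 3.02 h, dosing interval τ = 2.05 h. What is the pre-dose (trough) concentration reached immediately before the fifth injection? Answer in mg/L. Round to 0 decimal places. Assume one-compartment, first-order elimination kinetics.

C₀ per dose = Dose / Vd = 1270 / 116 = 10.95 mg/L
k = ln2 / t½ = 0.693147 / 3.02 = 0.2295 h⁻¹
Fraction remaining after one interval: r = e^(−kτ) = e^(−0.2295 × 2.05) = 0.6247
Before dose 5, 4 doses have been given (aged 1τ, 2τ, 3τ, 4τ).
C_trough = C₀ × (r + r² + … + r^4) = C₀ × r(1−r^4)/(1−r)
        = 10.95 × 0.6247 × (1 − 0.1523) / (1 − 0.6247) = 15.45 mg/L

15 mg/L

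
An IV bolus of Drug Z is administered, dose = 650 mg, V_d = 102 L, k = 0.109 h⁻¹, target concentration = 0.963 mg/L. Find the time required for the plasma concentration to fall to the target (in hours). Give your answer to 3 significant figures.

C₀ = Dose / Vd = 650.0 / 102 = 6.373 mg/L
t = ln(C₀ / C) / k = ln(6.373 / 0.963) / 0.1090
  = ln(6.618) / 0.1090 = 1.890 / 0.1090 = 17.34 h

17.3 h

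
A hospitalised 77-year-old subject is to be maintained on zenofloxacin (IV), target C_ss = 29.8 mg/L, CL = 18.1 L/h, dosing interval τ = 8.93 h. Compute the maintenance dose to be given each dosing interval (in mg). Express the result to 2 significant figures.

4800 mg

At steady state, Dose/τ = Css × CL.
Dose = Css × CL × τ = 29.8 × 18.10 × 8.93 = 4817 mg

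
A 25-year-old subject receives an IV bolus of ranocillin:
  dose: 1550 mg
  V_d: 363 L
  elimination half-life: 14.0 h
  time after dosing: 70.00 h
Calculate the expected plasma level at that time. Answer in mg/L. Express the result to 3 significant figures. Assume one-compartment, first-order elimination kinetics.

0.133 mg/L

C₀ = Dose / Vd = 1550 / 363 = 4.270 mg/L
k = ln2 / t½ = 0.693147 / 14.0 = 0.04951 h⁻¹
t / t½ = 70.00 / 14.0 = 5 half-lives
C = C₀ × (1/2)^5 = 4.270 × 0.03125 = 0.1334 mg/L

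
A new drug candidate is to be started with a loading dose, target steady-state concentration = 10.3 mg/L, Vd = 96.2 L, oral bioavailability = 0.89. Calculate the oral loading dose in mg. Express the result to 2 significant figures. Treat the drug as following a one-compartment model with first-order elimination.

1100 mg

LD = Css × Vd / F = 10.3 × 96.2 / 0.89 = 1113 mg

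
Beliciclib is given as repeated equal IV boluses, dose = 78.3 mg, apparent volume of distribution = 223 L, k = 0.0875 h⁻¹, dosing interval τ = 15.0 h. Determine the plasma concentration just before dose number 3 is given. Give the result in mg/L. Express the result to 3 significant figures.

C₀ per dose = Dose / Vd = 78.3 / 223 = 0.3511 mg/L
Fraction remaining after one interval: r = e^(−kτ) = e^(−0.08750 × 15.0) = 0.2691
Before dose 3, 2 doses have been given (aged 1τ, 2τ).
C_trough = C₀ × (r + r²) = 0.3511 × (0.2691 + 0.07241) = 0.1199 mg/L

0.120 mg/L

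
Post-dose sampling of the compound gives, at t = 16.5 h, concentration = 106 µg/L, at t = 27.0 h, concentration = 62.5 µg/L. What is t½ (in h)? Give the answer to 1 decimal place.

k = ln(C₁/C₂) / (t₂ − t₁) = ln(106/62.5) / (27.0 − 16.5)
  = 0.5283 / 10.50 = 0.05031 h⁻¹
t½ = ln2 / k = 0.693147 / 0.05031 = 13.78 h

13.8 h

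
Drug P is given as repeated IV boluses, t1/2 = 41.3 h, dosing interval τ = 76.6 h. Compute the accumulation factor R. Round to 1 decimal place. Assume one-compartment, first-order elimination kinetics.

k = ln2 / t½ = 0.693147 / 41.3 = 0.01678 h⁻¹
e^(−kτ) = e^(−0.01678 × 76.6) = 0.2766
Accumulation ratio R = 1 / (1 − e^(−kτ)) = 1 / (1 − 0.2766) = 1.382

1.4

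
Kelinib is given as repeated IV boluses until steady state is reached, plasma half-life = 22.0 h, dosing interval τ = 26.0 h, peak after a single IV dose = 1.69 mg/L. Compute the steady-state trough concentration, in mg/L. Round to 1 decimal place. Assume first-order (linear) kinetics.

1.3 mg/L

k = ln2 / t½ = 0.693147 / 22.0 = 0.03151 h⁻¹
e^(−kτ) = e^(−0.03151 × 26.0) = 0.4408
Accumulation ratio R = 1 / (1 − e^(−kτ)) = 1 / (1 − 0.4408) = 1.788
Steady-state trough = C₀ × R × e^(−kτ) = 1.69 × 1.788 × 0.4408 = 1.332 mg/L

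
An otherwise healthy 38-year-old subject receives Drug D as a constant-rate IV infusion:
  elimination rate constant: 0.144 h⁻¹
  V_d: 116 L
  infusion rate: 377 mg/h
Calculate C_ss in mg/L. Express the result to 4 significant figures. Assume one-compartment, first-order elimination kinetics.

22.57 mg/L

CL = k × Vd = 0.1440 × 116 = 16.70 L/h
At steady state Css = R₀ / CL = 377 / 16.70 = 22.57 mg/L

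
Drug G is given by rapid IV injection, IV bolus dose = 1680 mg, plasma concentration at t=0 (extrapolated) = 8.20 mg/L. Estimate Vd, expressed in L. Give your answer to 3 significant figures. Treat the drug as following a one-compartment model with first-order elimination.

Vd = Dose / C₀ = 1680 / 8.20 = 204.9 L

205 L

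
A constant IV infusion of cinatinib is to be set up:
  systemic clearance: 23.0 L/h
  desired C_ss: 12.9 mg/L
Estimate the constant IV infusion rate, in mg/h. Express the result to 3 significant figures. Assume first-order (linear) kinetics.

At steady state, infusion rate R₀ = Css × CL = 12.9 × 23.00 = 296.7 mg/h

297 mg/h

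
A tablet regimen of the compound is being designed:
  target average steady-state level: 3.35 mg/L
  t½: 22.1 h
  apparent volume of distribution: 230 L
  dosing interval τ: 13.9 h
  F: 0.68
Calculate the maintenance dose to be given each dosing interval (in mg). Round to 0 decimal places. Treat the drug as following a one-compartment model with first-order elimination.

k = ln2 / t½ = 0.693147 / 22.1 = 0.03136 h⁻¹
CL = k × Vd = 0.03136 × 230 = 7.213 L/h
At steady state, F × (Dose/τ) = Css × CL.
Dose = Css × CL × τ / F = 3.35 × 7.213 × 13.9 / 0.68 = 493.9 mg

494 mg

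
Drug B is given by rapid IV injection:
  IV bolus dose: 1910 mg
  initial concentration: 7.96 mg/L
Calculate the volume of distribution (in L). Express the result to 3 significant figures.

240 L

Vd = Dose / C₀ = 1910 / 7.96 = 239.9 L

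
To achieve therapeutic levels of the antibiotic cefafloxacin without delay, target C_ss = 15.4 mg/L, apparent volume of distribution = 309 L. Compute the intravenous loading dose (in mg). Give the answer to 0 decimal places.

4759 mg

LD = Css × Vd = 15.4 × 309 = 4759 mg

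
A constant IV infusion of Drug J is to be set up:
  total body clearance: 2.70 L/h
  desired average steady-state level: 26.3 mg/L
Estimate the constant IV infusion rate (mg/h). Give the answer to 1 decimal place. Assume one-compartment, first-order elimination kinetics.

71.0 mg/h

At steady state, infusion rate R₀ = Css × CL = 26.3 × 2.700 = 71.01 mg/h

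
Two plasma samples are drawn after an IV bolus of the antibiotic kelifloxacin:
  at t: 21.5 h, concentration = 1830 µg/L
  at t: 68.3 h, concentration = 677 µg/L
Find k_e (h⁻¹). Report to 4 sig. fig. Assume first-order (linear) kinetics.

0.02125 h⁻¹

k = ln(C₁/C₂) / (t₂ − t₁) = ln(1830/677) / (68.3 − 21.5)
  = 0.9944 / 46.80 = 0.02125 h⁻¹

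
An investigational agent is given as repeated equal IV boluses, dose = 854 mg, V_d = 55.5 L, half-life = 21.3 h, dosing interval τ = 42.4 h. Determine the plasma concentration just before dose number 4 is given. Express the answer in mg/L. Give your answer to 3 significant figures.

C₀ per dose = Dose / Vd = 854 / 55.5 = 15.39 mg/L
k = ln2 / t½ = 0.693147 / 21.3 = 0.03254 h⁻¹
Fraction remaining after one interval: r = e^(−kτ) = e^(−0.03254 × 42.4) = 0.2517
Before dose 4, 3 doses have been given (aged 1τ, 2τ, 3τ).
C_trough = C₀ × (r + r² + … + r^3) = C₀ × r(1−r^3)/(1−r)
        = 15.39 × 0.2517 × (1 − 0.01595) / (1 − 0.2517) = 5.094 mg/L

5.09 mg/L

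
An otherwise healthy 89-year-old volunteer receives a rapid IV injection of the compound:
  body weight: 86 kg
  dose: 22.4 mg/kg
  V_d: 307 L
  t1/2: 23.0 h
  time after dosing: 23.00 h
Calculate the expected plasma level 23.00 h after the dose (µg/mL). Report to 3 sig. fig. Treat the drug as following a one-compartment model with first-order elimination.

Total dose = 22.4 × 86 = 1926 mg
C₀ = Dose / Vd = 1926 / 307 = 6.274 mg/L
k = ln2 / t½ = 0.693147 / 23.0 = 0.03014 h⁻¹
t / t½ = 23.00 / 23.0 = 1 half-lives
C = C₀ × (1/2)^1 = 6.274 × 0.5000 = 3.137 mg/L
(3.137 mg/L = 3.137 µg/mL)

3.14 µg/mL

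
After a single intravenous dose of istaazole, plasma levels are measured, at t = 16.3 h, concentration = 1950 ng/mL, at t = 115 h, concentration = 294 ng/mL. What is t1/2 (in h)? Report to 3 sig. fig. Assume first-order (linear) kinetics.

k = ln(C₁/C₂) / (t₂ − t₁) = ln(1950/294) / (115 − 16.3)
  = 1.892 / 98.70 = 0.01917 h⁻¹
t½ = ln2 / k = 0.693147 / 0.01917 = 36.16 h

36.2 h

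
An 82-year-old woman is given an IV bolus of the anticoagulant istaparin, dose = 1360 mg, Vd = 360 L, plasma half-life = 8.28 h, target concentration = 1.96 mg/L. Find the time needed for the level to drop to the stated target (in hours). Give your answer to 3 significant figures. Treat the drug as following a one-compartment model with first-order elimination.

C₀ = Dose / Vd = 1360 / 360 = 3.778 mg/L
k = ln2 / t½ = 0.693147 / 8.28 = 0.08371 h⁻¹
t = ln(C₀ / C) / k = ln(3.778 / 1.96) / 0.08371
  = ln(1.928) / 0.08371 = 0.6565 / 0.08371 = 7.843 h

7.84 h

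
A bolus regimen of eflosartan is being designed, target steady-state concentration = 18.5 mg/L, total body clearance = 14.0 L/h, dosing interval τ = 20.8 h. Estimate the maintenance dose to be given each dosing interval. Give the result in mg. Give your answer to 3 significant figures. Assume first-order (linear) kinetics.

5390 mg

At steady state, Dose/τ = Css × CL.
Dose = Css × CL × τ = 18.5 × 14.00 × 20.8 = 5387 mg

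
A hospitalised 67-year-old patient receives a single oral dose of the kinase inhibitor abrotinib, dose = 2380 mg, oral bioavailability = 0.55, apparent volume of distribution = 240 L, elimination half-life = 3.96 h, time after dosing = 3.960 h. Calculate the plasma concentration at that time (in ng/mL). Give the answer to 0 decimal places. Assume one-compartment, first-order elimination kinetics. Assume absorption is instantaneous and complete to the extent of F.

Amount reaching circulation = F × Dose = 0.55 × 2380 = 1309 mg
C₀ = F·Dose / Vd = 1309 / 240 = 5.454 mg/L
k = ln2 / t½ = 0.693147 / 3.96 = 0.1750 h⁻¹
t / t½ = 3.960 / 3.96 = 1 half-lives
C = C₀ × (1/2)^1 = 5.454 × 0.5000 = 2.727 mg/L
Convert: 2.727 mg/L × 1000 = 2727 ng/mL

2727 ng/mL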